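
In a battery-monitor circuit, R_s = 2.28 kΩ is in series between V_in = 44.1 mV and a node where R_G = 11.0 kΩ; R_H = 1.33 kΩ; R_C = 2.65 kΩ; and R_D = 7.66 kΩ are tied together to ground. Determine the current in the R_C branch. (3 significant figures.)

I ≈ 4.08 µA

Combine the parallel branches: R_p = (1/11.0 + 1/1.33 + 1/2.65 + 1/7.66)⁻¹ = 0.7404 kΩ.
Node voltage V_A = V_in · R_p/(R_s + R_p) = 44.1 × 0.2451 = 10.81 mV.
I(R_C) = V_A / R_C = 10.81/2.65 = 4.079 µA.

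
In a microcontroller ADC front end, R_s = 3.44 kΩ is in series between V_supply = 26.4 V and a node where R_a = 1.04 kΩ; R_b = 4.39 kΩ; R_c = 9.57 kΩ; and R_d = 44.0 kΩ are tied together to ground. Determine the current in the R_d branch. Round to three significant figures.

I ≈ 0.109 mA

Combine the parallel branches: R_p = (1/1.04 + 1/4.39 + 1/9.57 + 1/44.0)⁻¹ = 0.7596 kΩ.
Node voltage V_A = V_supply · R_p/(R_s + R_p) = 26.4 × 0.1809 = 4.775 V.
Branch current I = V_A/R_d = 4.775/44.0 = 0.1085 mA.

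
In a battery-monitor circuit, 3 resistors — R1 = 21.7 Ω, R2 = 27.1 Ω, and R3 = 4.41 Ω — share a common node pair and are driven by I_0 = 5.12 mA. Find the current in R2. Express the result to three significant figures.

I ≈ 0.610 mA

Conductances: ΣG = 1/21.7 + 1/27.1 + 1/4.41 = 0.3097 (1/Ω).
R2 takes the fraction G_k/ΣG = 0.03690/0.3097 = 0.1191, so I = 5.12 × 0.1191 = 0.6100 mA.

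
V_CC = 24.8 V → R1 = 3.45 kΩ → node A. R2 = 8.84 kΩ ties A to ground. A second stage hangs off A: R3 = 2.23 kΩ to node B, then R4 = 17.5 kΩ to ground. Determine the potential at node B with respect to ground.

V_B ≈ 14.1 V

The second stage (R3 + R4 = 19.73 kΩ) loads node A in parallel with R2.
R2 ‖ (R3+R4) = 6.105 kΩ.
V_A = 24.8 × 6.105/(3.45 + 6.105) = 15.85 V.
V_B = V_A × 0.8870 = 14.05 V.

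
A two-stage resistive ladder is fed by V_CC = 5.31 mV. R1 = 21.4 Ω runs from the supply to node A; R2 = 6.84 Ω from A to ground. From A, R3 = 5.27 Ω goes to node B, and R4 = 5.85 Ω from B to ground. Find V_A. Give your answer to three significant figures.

Node A sees R2 in parallel with the series input of stage 2, R3 + R4 = 11.12 Ω.
Effective lower resistance at A: R2 ‖ 11.12 = 4.235 Ω.
So V_A = 5.31 × 0.1652 = 0.8772 mV.

V_A ≈ 0.877 mV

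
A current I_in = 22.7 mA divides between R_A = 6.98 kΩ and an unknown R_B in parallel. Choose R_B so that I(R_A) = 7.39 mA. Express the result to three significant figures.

Two-branch current divider: I_A = I_in · R_B/(R_A + R_B).
With f = 0.3256, R_B = R_A · f/(1−f) = 6.98 × 0.4827 = 3.369 kΩ.

R_B ≈ 3.37 kΩ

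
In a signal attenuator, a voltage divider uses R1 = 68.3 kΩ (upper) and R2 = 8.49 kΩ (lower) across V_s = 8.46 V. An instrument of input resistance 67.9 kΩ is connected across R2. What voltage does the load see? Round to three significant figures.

V_out ≈ 0.842 V

The load sits in parallel with R2, giving an effective lower resistance R2' = R2·R_L/(R2+R_L) = 7.546 kΩ.
Voltage divider with the loaded lower leg: V_out = 8.46 × 7.546/(68.3 + 7.546) = 8.46 × 0.09950 = 0.8417 V.
(Unloaded it would be 0.935 V; the load pulls it down.)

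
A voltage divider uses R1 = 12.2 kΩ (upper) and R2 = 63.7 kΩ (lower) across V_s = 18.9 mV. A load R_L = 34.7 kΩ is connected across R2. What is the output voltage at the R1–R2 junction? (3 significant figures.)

V_out ≈ 12.2 mV

The load sits in parallel with R2, giving an effective lower resistance R2' = R2·R_L/(R2+R_L) = 22.46 kΩ.
Now apply the divider: V_out = 18.9 × 0.6480 = 12.25 mV.
(Unloaded it would be 15.9 mV; the load pulls it down.)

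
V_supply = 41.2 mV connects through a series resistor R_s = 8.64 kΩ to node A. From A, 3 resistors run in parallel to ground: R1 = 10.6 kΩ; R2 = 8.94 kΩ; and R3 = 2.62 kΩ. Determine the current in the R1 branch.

I ≈ 0.639 µA

Parallel bank: R_p = 1/(1/10.6 + 1/8.94 + 1/2.62) = 1.701 kΩ.
V_A = 41.2 × 1.701/10.34 = 6.777 mV.
I(R1) = V_A / R1 = 6.777/10.6 = 0.6394 µA.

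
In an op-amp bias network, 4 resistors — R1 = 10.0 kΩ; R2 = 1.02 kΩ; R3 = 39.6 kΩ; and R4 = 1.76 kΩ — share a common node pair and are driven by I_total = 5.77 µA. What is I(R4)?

I ≈ 1.96 µA

ΣG = 1/10.0 + 1/1.02 + 1/39.6 + 1/1.76 = 1.674.
By the current-divider rule, I = I_total · G_k/ΣG = 5.77 × 0.3395 = 1.959 µA.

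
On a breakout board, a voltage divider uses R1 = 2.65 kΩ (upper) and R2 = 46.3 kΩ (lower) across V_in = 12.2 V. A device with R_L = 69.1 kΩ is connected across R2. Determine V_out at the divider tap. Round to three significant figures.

V_out ≈ 11.1 V

R2 ‖ R_L = (46.3 × 69.1)/(46.3 + 69.1) = 27.72 kΩ.
Now apply the divider: V_out = 12.2 × 0.9128 = 11.14 V.
(Unloaded it would be 11.5 V; the load pulls it down.)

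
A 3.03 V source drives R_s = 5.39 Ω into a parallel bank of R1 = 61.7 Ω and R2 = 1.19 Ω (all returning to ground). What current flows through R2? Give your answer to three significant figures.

Equivalent of the parallel group: R_p = 1.167 Ω.
V_A by voltage divider: V_A = 3.03 × 1.167/(5.39 + 1.167) = 0.5395 V.
I(R2) = V_A / R2 = 0.5395/1.19 = 0.4533 A.
(Equivalently: I_total = 0.4621 A, then current-divider fraction G_k/ΣG = 0.9811.)

I ≈ 0.453 A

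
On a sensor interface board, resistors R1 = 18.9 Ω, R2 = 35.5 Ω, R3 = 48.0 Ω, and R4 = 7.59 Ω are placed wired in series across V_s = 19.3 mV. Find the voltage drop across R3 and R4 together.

ΣR = 18.9 + 35.5 + 48.0 + 7.59 = 110.0 Ω.
R_{R3..R4} = 48.0 + 7.59 = 55.59 Ω.
By the voltage-divider rule, V = 19.3 × 55.59/110.0 = 9.754 mV.

V ≈ 9.75 mV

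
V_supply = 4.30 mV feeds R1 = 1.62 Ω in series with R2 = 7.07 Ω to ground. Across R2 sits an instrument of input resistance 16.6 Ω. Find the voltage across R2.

V_out ≈ 3.24 mV

First combine the lower leg with the load: R2 ‖ R_L = 4.958 Ω.
Now apply the divider: V_out = 4.30 × 0.7537 = 3.241 mV.
(Unloaded it would be 3.50 mV; the load pulls it down.)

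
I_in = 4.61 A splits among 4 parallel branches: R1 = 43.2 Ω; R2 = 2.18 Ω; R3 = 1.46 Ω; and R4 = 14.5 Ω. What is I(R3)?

Total conductance ΣG = 1/43.2 + 1/2.18 + 1/1.46 + 1/14.5 = 1.236 (units of 1/Ω).
R3 takes the fraction G_k/ΣG = 0.6849/1.236 = 0.5543, so I = 4.61 × 0.5543 = 2.555 A.

I ≈ 2.56 A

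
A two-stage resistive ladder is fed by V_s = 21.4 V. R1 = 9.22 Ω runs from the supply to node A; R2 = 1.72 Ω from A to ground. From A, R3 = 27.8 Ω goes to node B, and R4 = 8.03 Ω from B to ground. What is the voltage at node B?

V_B ≈ 0.725 V

Looking into the second stage from A: R3 + R4 = 35.83 Ω appears in parallel with R2.
Effective lower resistance at A: R2 ‖ 35.83 = 1.641 Ω.
V_A = 21.4 × 1.641/(9.22 + 1.641) = 3.234 V.
Stage 2 is unloaded, so V_B = V_A · R4/(R3+R4) = 3.234 × 8.03/35.83 = 0.7247 V.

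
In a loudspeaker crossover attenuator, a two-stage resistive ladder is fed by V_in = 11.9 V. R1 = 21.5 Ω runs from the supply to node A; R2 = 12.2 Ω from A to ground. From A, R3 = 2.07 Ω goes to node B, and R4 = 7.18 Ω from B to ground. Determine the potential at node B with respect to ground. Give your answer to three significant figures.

Looking into the second stage from A: R3 + R4 = 9.250 Ω appears in parallel with R2.
Effective lower resistance at A: R2 ‖ 9.250 = 5.261 Ω.
V_A = 11.9 × 5.261/(21.5 + 5.261) = 2.339 V.
Stage 2 is unloaded, so V_B = V_A · R4/(R3+R4) = 2.339 × 7.18/9.250 = 1.816 V.

V_B ≈ 1.82 V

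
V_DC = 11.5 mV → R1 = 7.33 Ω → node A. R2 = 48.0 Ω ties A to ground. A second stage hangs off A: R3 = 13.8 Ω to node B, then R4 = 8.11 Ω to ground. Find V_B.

V_B ≈ 2.86 mV

Node A sees R2 in parallel with the series input of stage 2, R3 + R4 = 21.91 Ω.
Effective lower resistance at A: R2 ‖ 21.91 = 15.04 Ω.
V_A = 11.5 × 15.04/(7.33 + 15.04) = 7.732 mV.
Then the unloaded second divider: V_B = V_A × R4/(R3+R4) = 7.732 × 0.3702 = 2.862 mV.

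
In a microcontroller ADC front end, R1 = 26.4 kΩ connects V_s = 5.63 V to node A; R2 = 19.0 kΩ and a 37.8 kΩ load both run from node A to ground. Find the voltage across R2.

V_out ≈ 1.82 V

The load sits in parallel with R2, giving an effective lower resistance R2' = R2·R_L/(R2+R_L) = 12.64 kΩ.
Now apply the divider: V_out = 5.63 × 0.3238 = 1.823 V.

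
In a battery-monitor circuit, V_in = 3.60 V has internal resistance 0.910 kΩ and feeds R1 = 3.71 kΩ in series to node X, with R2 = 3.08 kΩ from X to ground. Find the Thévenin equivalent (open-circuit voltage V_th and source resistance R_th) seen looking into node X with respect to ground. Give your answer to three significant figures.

V_th ≈ 1.44 V, R_th ≈ 1.85 kΩ

R1' = 0.910 + 3.71 = 4.620 kΩ (source resistance + R1).
V_th is the unloaded tap voltage: V_in · R2/(R1'+R2) = 3.60 × 0.4000 = 1.440 V.
With V_in suppressed (replaced by a short), R_th = R1' ‖ R2 = (4.620 × 3.08)/(4.620 + 3.08) = 1.848 kΩ.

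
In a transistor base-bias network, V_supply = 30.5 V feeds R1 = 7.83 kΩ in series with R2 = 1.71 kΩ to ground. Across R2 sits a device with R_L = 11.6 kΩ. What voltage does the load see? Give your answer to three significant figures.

V_out ≈ 4.88 V

First combine the lower leg with the load: R2 ‖ R_L = 1.490 kΩ.
Voltage divider with the loaded lower leg: V_out = 30.5 × 1.490/(7.83 + 1.490) = 30.5 × 0.1599 = 4.877 V.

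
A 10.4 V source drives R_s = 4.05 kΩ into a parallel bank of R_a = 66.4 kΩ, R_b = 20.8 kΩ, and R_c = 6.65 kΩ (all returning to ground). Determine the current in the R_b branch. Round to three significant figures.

Parallel bank: R_p = 1/(1/66.4 + 1/20.8 + 1/6.65) = 4.684 kΩ.
V_A = 10.4 × 4.684/8.734 = 5.577 V.
Branch current I = V_A/R_b = 5.577/20.8 = 0.2681 mA.
(Equivalently: I_total = 1.191 mA, then current-divider fraction G_k/ΣG = 0.2252.)

I ≈ 0.268 mA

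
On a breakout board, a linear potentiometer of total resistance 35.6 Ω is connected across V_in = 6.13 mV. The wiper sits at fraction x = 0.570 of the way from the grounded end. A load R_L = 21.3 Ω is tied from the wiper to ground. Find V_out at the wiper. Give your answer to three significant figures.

V_out ≈ 2.48 mV

The pot divides into 15.31 Ω above the wiper and 20.29 Ω below.
(x·R_p) ‖ R_L = 10.39 Ω.
Loaded-divider output: V_out = 6.13 × 0.4044 = 2.479 mV.
(Unloaded: V_out = x·V_in = 3.49 mV.)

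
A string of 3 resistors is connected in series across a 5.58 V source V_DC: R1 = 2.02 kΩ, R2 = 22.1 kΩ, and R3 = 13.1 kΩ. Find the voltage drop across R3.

V ≈ 1.96 V

Total series resistance ΣR = 2.02 + 22.1 + 13.1 = 37.22 kΩ.
V = V_DC · R/ΣR = 5.58 × 0.3520 = 1.964 V.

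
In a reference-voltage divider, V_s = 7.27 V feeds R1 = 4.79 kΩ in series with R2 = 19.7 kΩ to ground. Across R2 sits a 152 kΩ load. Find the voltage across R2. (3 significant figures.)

First combine the lower leg with the load: R2 ‖ R_L = 17.44 kΩ.
Voltage divider with the loaded lower leg: V_out = 7.27 × 17.44/(4.79 + 17.44) = 7.27 × 0.7845 = 5.703 V.

V_out ≈ 5.70 V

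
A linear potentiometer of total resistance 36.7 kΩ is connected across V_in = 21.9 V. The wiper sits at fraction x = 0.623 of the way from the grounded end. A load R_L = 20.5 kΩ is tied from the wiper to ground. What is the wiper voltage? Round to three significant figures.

V_out ≈ 9.61 V

Split the track: R_lower = x·R_p = 22.86 kΩ, R_upper = (1−x)·R_p = 13.84 kΩ.
Lower segment in parallel with the load: 22.86 ‖ 20.5 = 10.81 kΩ.
Then V_out = V_in · 10.81/(13.84 + 10.81) = 9.605 V.
(Unloaded: V_out = x·V_in = 13.6 V.)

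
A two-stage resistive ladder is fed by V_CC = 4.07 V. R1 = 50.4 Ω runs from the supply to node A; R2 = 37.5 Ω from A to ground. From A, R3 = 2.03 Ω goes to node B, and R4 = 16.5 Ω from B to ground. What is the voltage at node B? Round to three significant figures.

Looking into the second stage from A: R3 + R4 = 18.53 Ω appears in parallel with R2.
Effective lower resistance at A: R2 ‖ 18.53 = 12.40 Ω.
So V_A = 4.07 × 0.1975 = 0.8037 V.
V_B = V_A × 0.8904 = 0.7157 V.

V_B ≈ 0.716 V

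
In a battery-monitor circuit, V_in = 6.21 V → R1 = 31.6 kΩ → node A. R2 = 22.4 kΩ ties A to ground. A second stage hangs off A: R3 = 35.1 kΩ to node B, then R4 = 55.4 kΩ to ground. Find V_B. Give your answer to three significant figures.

V_B ≈ 1.38 V

The second stage (R3 + R4 = 90.50 kΩ) loads node A in parallel with R2.
R2 ‖ (R3+R4) = 17.96 kΩ.
So V_A = 6.21 × 0.3623 = 2.250 V.
Then the unloaded second divider: V_B = V_A × R4/(R3+R4) = 2.250 × 0.6122 = 1.377 V.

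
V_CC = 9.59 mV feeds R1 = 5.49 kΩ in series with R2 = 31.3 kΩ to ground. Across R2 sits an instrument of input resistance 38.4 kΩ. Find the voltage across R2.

V_out ≈ 7.27 mV

R2 ‖ R_L = (31.3 × 38.4)/(31.3 + 38.4) = 17.24 kΩ.
Then V_out = V_CC · R2'/(R1 + R2') = 9.59 × 17.24/22.73 = 7.274 mV.
(Unloaded it would be 8.16 mV; the load pulls it down.)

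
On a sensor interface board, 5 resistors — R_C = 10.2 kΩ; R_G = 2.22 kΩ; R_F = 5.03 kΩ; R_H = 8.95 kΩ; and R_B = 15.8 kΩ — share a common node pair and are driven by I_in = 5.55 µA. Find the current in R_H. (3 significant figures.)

Conductances: ΣG = 1/10.2 + 1/2.22 + 1/5.03 + 1/8.95 + 1/15.8 = 0.9223 (1/kΩ).
By the current-divider rule, I = I_in · G_k/ΣG = 5.55 × 0.1211 = 0.6723 µA.

I ≈ 0.672 µA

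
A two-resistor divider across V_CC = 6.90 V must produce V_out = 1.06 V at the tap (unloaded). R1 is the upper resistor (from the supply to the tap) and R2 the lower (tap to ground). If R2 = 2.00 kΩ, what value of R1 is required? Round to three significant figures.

The divider ratio is R2/(R1+R2) = 1.06/6.90 = 0.1536.
R1 = R2·(1/k − 1) = 2.00 × 5.509 = 11.02 kΩ.

R1 ≈ 11.0 kΩ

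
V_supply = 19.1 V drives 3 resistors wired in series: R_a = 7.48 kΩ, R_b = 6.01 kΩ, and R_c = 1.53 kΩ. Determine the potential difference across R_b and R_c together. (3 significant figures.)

V ≈ 9.59 V

ΣR = 7.48 + 6.01 + 1.53 = 15.02 kΩ.
R_{R_b..R_c} = 6.01 + 1.53 = 7.540 kΩ.
Voltage divider: V = V_supply · (7.540 / 15.02) = 19.1 × 0.5020 = 9.588 V.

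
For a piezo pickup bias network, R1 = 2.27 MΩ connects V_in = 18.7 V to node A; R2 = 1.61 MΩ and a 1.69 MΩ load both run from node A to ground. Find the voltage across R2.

V_out ≈ 4.98 V

First combine the lower leg with the load: R2 ‖ R_L = 0.8245 MΩ.
Voltage divider with the loaded lower leg: V_out = 18.7 × 0.8245/(2.27 + 0.8245) = 18.7 × 0.2664 = 4.983 V.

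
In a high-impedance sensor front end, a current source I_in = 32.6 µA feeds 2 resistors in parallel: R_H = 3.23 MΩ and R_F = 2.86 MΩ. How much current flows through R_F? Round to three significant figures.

I ≈ 17.3 µA

With just two branches, the current splits inversely with resistance.
I(R_F) = 32.6 × 3.23/(3.23 + 2.86) = 32.6 × 0.5304 = 17.29 µA.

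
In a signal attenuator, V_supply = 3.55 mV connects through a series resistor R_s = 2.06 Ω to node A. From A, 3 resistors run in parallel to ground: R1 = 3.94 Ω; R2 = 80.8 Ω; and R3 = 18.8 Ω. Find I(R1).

I ≈ 0.543 mA

Combine the parallel branches: R_p = (1/3.94 + 1/80.8 + 1/18.8)⁻¹ = 3.131 Ω.
V_A = 3.55 × 3.131/5.191 = 2.141 mV.
Branch current I = V_A/R1 = 2.141/3.94 = 0.5435 mA.
(Check via current divider: I_total = 0.6839 mA; share G_k/ΣG = 0.7947 → same result.)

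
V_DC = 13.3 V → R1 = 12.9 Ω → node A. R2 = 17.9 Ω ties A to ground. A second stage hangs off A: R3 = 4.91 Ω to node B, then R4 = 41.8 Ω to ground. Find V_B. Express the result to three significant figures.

V_B ≈ 5.96 V

Looking into the second stage from A: R3 + R4 = 46.71 Ω appears in parallel with R2.
Effective lower resistance at A: R2 ‖ 46.71 = 12.94 Ω.
So V_A = 13.3 × 0.5008 = 6.661 V.
Stage 2 is unloaded, so V_B = V_A · R4/(R3+R4) = 6.661 × 41.8/46.71 = 5.960 V.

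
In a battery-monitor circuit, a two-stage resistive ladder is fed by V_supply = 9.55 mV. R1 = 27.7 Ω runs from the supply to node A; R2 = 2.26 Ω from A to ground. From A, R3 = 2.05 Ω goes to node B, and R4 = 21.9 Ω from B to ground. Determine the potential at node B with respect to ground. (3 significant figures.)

V_B ≈ 0.606 mV

Node A sees R2 in parallel with the series input of stage 2, R3 + R4 = 23.95 Ω.
Effective lower resistance at A: R2 ‖ 23.95 = 2.065 Ω.
So V_A = 9.55 × 0.06938 = 0.6626 mV.
Stage 2 is unloaded, so V_B = V_A · R4/(R3+R4) = 0.6626 × 21.9/23.95 = 0.6059 mV.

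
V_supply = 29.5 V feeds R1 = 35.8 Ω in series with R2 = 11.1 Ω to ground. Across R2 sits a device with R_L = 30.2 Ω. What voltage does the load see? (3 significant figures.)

R2 ‖ R_L = (11.1 × 30.2)/(11.1 + 30.2) = 8.117 Ω.
Now apply the divider: V_out = 29.5 × 0.1848 = 5.452 V.

V_out ≈ 5.45 V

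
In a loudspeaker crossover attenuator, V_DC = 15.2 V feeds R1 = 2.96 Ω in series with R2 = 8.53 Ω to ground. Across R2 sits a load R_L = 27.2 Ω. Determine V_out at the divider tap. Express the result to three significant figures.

The load sits in parallel with R2, giving an effective lower resistance R2' = R2·R_L/(R2+R_L) = 6.494 Ω.
Voltage divider with the loaded lower leg: V_out = 15.2 × 6.494/(2.96 + 6.494) = 15.2 × 0.6869 = 10.44 V.
(Unloaded it would be 11.3 V; the load pulls it down.)

V_out ≈ 10.4 V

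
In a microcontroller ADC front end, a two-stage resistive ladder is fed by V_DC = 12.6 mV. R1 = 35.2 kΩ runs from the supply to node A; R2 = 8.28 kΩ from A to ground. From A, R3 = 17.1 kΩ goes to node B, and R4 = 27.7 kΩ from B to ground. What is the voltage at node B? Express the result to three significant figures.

The second stage (R3 + R4 = 44.80 kΩ) loads node A in parallel with R2.
Effective lower resistance at A: R2 ‖ 44.80 = 6.988 kΩ.
V_A = 12.6 × 6.988/(35.2 + 6.988) = 2.087 mV.
Stage 2 is unloaded, so V_B = V_A · R4/(R3+R4) = 2.087 × 27.7/44.80 = 1.290 mV.

V_B ≈ 1.29 mV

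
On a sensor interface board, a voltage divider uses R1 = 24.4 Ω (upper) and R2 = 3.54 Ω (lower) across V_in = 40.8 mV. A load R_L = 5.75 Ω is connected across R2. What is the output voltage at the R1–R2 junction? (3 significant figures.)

R2 ‖ R_L = (3.54 × 5.75)/(3.54 + 5.75) = 2.191 Ω.
Then V_out = V_in · R2'/(R1 + R2') = 40.8 × 2.191/26.59 = 3.362 mV.

V_out ≈ 3.36 mV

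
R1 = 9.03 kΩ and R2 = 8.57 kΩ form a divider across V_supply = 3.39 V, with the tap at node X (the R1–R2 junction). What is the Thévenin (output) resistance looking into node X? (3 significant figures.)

Looking into X with the source shorted: R_th = R1·R2/(R1+R2) = 9.030 × 8.57/17.60 = 4.397 kΩ.

R_th ≈ 4.40 kΩ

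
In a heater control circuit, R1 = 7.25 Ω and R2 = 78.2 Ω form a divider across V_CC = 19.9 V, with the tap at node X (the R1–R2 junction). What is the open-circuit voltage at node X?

V_th ≈ 18.2 V

V_th is the unloaded tap voltage: V_CC · R2/(R1+R2) = 19.9 × 0.9152 = 18.21 V.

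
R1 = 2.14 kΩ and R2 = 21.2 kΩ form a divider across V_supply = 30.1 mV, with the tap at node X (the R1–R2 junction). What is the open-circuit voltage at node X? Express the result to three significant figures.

Open-circuit (no load on X): V_th = V_supply · R2/(R1 + R2) = 30.1 × 21.2/(2.140 + 21.2) = 27.34 mV.

V_th ≈ 27.3 mV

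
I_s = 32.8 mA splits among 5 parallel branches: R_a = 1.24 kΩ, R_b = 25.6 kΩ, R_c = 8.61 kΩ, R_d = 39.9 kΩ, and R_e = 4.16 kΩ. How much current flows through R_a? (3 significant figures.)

Conductances: ΣG = 1/1.24 + 1/25.6 + 1/8.61 + 1/39.9 + 1/4.16 = 1.227 (1/kΩ).
By the current-divider rule, I = I_s · G_k/ΣG = 32.8 × 0.6572 = 21.56 mA.

I ≈ 21.6 mA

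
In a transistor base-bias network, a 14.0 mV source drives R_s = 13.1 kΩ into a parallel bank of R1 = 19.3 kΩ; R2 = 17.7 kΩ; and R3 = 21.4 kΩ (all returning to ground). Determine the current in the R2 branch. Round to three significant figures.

Combine the parallel branches: R_p = (1/19.3 + 1/17.7 + 1/21.4)⁻¹ = 6.450 kΩ.
V_A = 14.0 × 6.450/19.55 = 4.619 mV.
Branch current I = V_A/R2 = 4.619/17.7 = 0.2610 µA.

I ≈ 0.261 µA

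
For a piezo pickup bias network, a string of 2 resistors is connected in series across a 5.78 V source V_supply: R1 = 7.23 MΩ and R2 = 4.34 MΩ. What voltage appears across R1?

Total series resistance ΣR = 7.23 + 4.34 = 11.57 MΩ.
Voltage divider: V = V_supply · (7.230 / 11.57) = 5.78 × 0.6249 = 3.612 V.

V ≈ 3.61 V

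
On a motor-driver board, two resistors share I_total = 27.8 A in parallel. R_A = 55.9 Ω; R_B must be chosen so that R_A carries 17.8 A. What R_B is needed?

R_B ≈ 99.5 Ω

Two-branch current divider: I_A = I_total · R_B/(R_A + R_B).
With f = 0.6403, R_B = R_A · f/(1−f) = 55.9 × 1.780 = 99.50 Ω.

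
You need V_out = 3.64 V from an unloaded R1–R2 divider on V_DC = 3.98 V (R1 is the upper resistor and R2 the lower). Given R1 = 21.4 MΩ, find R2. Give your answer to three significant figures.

Required fraction k = V_out/V_DC = 0.9146.
R2 = R1 · 0.9146/(1 − 0.9146) = 229.1 MΩ.

R2 ≈ 229 MΩ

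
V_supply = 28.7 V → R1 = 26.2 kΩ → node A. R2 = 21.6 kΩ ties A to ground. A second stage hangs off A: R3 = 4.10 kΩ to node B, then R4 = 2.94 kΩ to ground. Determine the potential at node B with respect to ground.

The second stage (R3 + R4 = 7.040 kΩ) loads node A in parallel with R2.
R2 ‖ (R3+R4) = 5.309 kΩ.
First divider: V_A = V_supply · 5.309/(26.2 + 5.309) = 4.836 V.
Then the unloaded second divider: V_B = V_A × R4/(R3+R4) = 4.836 × 0.4176 = 2.020 V.

V_B ≈ 2.02 V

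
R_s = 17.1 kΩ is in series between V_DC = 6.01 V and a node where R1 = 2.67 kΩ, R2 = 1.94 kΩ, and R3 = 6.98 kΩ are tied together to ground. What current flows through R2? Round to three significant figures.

Combine the parallel branches: R_p = (1/2.67 + 1/1.94 + 1/6.98)⁻¹ = 0.9678 kΩ.
Node voltage V_A = V_DC · R_p/(R_s + R_p) = 6.01 × 0.05357 = 0.3219 V.
I(R2) = V_A / R2 = 0.3219/1.94 = 0.1659 mA.

I ≈ 0.166 mA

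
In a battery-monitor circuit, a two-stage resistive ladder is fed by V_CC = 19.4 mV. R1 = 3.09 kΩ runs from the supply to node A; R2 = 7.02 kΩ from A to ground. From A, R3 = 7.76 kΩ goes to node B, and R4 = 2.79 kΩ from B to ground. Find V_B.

V_B ≈ 2.96 mV

Node A sees R2 in parallel with the series input of stage 2, R3 + R4 = 10.55 kΩ.
Effective lower resistance at A: R2 ‖ 10.55 = 4.215 kΩ.
V_A = 19.4 × 4.215/(3.09 + 4.215) = 11.19 mV.
V_B = V_A × 0.2645 = 2.960 mV.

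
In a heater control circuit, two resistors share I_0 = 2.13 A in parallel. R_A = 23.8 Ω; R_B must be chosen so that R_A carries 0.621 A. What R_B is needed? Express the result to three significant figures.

R_B ≈ 9.79 Ω

Two-branch current divider: I_A = I_0 · R_B/(R_A + R_B).
0.621/2.13 = R_B/(R_A + R_B) → R_B = R_A · (0.2915)/(1 − 0.2915) = 23.8 × 0.4115 = 9.794 Ω.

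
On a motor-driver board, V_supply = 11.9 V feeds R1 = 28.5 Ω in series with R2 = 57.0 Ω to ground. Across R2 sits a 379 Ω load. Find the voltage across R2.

R2 ‖ R_L = (57.0 × 379)/(57.0 + 379) = 49.55 Ω.
Now apply the divider: V_out = 11.9 × 0.6348 = 7.555 V.
(Unloaded it would be 7.93 V; the load pulls it down.)

V_out ≈ 7.55 V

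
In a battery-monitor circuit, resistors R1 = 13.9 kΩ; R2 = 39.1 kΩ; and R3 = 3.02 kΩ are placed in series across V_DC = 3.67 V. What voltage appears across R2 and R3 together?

V ≈ 2.76 V

Series total: ΣR = 13.9 + 39.1 + 3.02 = 56.02 kΩ.
R_{R2..R3} = 39.1 + 3.02 = 42.12 kΩ.
By the voltage-divider rule, V = 3.67 × 42.12/56.02 = 2.759 V.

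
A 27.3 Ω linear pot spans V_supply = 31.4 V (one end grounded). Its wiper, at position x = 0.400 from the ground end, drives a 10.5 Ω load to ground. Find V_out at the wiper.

The pot divides into 16.38 Ω above the wiper and 10.92 Ω below.
(x·R_p) ‖ R_L = 5.353 Ω.
V_out = 31.4 × 5.353/(16.38 + 5.353) = 7.734 V.

V_out ≈ 7.73 V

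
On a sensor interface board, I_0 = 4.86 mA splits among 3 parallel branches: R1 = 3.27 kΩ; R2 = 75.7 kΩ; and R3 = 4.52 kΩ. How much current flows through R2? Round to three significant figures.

I ≈ 0.119 mA

ΣG = 1/3.27 + 1/75.7 + 1/4.52 = 0.5403.
Current divider: I(R2) = I_0 · G_k/ΣG = 4.86 × (0.01321/0.5403) = 4.86 × 0.02445 = 0.1188 mA.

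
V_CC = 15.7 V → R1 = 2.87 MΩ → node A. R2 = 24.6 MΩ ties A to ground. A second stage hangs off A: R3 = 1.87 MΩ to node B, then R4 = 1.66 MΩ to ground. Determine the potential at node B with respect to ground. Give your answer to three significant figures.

V_B ≈ 3.83 V

Node A sees R2 in parallel with the series input of stage 2, R3 + R4 = 3.530 MΩ.
R2 ‖ (R3+R4) = 3.087 MΩ.
So V_A = 15.7 × 0.5182 = 8.136 V.
Stage 2 is unloaded, so V_B = V_A · R4/(R3+R4) = 8.136 × 1.66/3.530 = 3.826 V.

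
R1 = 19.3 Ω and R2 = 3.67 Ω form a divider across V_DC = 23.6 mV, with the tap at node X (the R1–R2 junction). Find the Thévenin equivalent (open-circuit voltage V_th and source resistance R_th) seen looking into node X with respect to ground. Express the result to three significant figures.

V_th ≈ 3.77 mV, R_th ≈ 3.08 Ω

Open-circuit (no load on X): V_th = V_DC · R2/(R1 + R2) = 23.6 × 3.67/(19.30 + 3.67) = 3.771 mV.
With V_DC suppressed (replaced by a short), R_th = R1 ‖ R2 = (19.30 × 3.67)/(19.30 + 3.67) = 3.084 Ω.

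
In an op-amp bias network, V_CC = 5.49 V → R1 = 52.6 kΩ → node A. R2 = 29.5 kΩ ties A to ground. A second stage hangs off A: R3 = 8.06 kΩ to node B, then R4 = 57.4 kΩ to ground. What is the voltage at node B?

V_B ≈ 1.34 V

Node A sees R2 in parallel with the series input of stage 2, R3 + R4 = 65.46 kΩ.
Effective lower resistance at A: R2 ‖ 65.46 = 20.34 kΩ.
V_A = 5.49 × 20.34/(52.6 + 20.34) = 1.531 V.
V_B = V_A × 0.8769 = 1.342 V.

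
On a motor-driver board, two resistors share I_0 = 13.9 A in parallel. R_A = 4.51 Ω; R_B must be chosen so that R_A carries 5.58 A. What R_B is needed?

In a two-way split, I_A/I_0 = R_B/(R_A + R_B).
With f = 0.4014, R_B = R_A · f/(1−f) = 4.51 × 0.6707 = 3.025 Ω.

R_B ≈ 3.02 Ω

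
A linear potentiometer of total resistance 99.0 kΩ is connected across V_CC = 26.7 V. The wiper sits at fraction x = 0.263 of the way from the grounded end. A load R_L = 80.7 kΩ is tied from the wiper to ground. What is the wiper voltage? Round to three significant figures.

The pot divides into 72.96 kΩ above the wiper and 26.04 kΩ below.
Lower segment in parallel with the load: 26.04 ‖ 80.7 = 19.69 kΩ.
Loaded-divider output: V_out = 26.7 × 0.2125 = 5.673 V.

V_out ≈ 5.67 V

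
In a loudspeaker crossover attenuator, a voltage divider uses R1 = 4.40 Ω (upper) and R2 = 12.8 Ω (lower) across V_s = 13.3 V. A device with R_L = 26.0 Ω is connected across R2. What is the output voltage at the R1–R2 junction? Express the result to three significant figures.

First combine the lower leg with the load: R2 ‖ R_L = 8.577 Ω.
Then V_out = V_s · R2'/(R1 + R2') = 13.3 × 8.577/12.98 = 8.791 V.
(Unloaded it would be 9.90 V; the load pulls it down.)

V_out ≈ 8.79 V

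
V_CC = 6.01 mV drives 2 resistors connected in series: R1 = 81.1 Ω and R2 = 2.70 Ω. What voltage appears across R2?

ΣR = 81.1 + 2.70 = 83.80 Ω.
V = V_CC · R/ΣR = 6.01 × 0.03222 = 0.1936 mV.

V ≈ 0.194 mV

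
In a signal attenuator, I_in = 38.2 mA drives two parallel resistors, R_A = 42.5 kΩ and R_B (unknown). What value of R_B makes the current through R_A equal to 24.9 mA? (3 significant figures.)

R_B ≈ 79.6 kΩ

In a two-way split, I_A/I_in = R_B/(R_A + R_B).
24.9/38.2 = R_B/(R_A + R_B) → R_B = R_A · (0.6518)/(1 − 0.6518) = 42.5 × 1.872 = 79.57 kΩ.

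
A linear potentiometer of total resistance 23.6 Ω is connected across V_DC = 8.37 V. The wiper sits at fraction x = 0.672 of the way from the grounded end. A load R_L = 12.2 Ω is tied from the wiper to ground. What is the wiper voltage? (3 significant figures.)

V_out ≈ 3.94 V

The pot divides into 7.741 Ω above the wiper and 15.86 Ω below.
(x·R_p) ‖ R_L = 6.896 Ω.
Loaded-divider output: V_out = 8.37 × 0.4711 = 3.943 V.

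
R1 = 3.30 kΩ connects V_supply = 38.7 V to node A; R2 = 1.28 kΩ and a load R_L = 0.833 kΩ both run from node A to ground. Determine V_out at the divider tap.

V_out ≈ 5.13 V

The load sits in parallel with R2, giving an effective lower resistance R2' = R2·R_L/(R2+R_L) = 0.5046 kΩ.
Voltage divider with the loaded lower leg: V_out = 38.7 × 0.5046/(3.30 + 0.5046) = 38.7 × 0.1326 = 5.133 V.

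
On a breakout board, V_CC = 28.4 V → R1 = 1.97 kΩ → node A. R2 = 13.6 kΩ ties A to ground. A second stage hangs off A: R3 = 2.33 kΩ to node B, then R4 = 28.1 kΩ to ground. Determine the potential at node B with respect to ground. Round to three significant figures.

V_B ≈ 21.7 V

Looking into the second stage from A: R3 + R4 = 30.43 kΩ appears in parallel with R2.
R2 ‖ (R3+R4) = 9.399 kΩ.
So V_A = 28.4 × 0.8267 = 23.48 V.
Then the unloaded second divider: V_B = V_A × R4/(R3+R4) = 23.48 × 0.9234 = 21.68 V.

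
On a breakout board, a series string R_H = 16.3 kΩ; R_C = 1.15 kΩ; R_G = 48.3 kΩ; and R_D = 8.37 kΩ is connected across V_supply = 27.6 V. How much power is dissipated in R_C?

ΣR = 74.12 kΩ → I = 27.6/74.12 = 0.3724 mA.
P(R_C) = I²·R_C = (0.3724)² × 1.15 = 0.1595 mW.

P ≈ 0.159 mW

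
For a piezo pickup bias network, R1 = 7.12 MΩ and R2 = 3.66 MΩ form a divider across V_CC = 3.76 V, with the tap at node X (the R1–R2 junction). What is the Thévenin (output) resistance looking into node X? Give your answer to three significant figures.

Looking into X with the source shorted: R_th = R1·R2/(R1+R2) = 7.120 × 3.66/10.78 = 2.417 MΩ.

R_th ≈ 2.42 MΩ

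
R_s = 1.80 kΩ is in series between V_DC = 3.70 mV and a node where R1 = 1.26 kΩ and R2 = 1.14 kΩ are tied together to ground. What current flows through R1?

Parallel bank: R_p = 1/(1/1.26 + 1/1.14) = 0.5985 kΩ.
V_A = 3.70 × 0.5985/2.399 = 0.9233 mV.
I(R1) = V_A / R1 = 0.9233/1.26 = 0.7327 µA.

I ≈ 0.733 µA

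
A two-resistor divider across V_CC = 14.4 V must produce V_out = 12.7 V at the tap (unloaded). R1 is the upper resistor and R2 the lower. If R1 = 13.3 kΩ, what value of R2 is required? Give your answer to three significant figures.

Required fraction k = V_out/V_CC = 0.8819.
Rearranging, R2 = R1·k/(1−k) = 13.3 × 7.471 = 99.36 kΩ.

R2 ≈ 99.4 kΩ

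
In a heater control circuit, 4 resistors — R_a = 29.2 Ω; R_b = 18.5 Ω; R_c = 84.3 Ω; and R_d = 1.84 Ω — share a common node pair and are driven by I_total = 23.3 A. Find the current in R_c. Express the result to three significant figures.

ΣG = 1/29.2 + 1/18.5 + 1/84.3 + 1/1.84 = 0.6436.
Current divider: I(R_c) = I_total · G_k/ΣG = 23.3 × (0.01186/0.6436) = 23.3 × 0.01843 = 0.4294 A.

I ≈ 0.429 A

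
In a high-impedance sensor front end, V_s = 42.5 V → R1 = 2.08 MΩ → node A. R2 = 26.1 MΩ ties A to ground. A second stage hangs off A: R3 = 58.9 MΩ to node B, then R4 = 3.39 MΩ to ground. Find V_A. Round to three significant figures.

Node A sees R2 in parallel with the series input of stage 2, R3 + R4 = 62.29 MΩ.
Effective lower resistance at A: R2 ‖ 62.29 = 18.39 MΩ.
V_A = 42.5 × 18.39/(2.08 + 18.39) = 38.18 V.

V_A ≈ 38.2 V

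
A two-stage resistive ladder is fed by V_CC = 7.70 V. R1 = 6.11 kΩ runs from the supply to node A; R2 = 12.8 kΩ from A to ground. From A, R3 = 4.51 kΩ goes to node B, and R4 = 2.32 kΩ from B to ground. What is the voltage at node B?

V_B ≈ 1.10 V

The second stage (R3 + R4 = 6.830 kΩ) loads node A in parallel with R2.
R2 ‖ (R3+R4) = 4.454 kΩ.
V_A = 7.70 × 4.454/(6.11 + 4.454) = 3.246 V.
V_B = V_A × 0.3397 = 1.103 V.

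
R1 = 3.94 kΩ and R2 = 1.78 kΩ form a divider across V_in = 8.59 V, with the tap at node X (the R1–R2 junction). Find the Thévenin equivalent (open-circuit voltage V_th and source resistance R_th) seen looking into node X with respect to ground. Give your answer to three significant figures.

V_th is the unloaded tap voltage: V_in · R2/(R1+R2) = 8.59 × 0.3112 = 2.673 V.
With V_in suppressed (replaced by a short), R_th = R1 ‖ R2 = (3.940 × 1.78)/(3.940 + 1.78) = 1.226 kΩ.

V_th ≈ 2.67 V, R_th ≈ 1.23 kΩ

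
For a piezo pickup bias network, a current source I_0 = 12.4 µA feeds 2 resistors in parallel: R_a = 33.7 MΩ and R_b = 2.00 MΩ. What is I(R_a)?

I ≈ 0.695 µA

With just two branches, the current splits inversely with resistance.
So I = 12.4 × 2.00/35.70 = 0.6947 µA.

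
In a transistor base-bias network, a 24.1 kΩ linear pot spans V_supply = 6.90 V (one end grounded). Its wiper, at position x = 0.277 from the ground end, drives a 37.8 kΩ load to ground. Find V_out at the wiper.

Split the track: R_lower = x·R_p = 6.676 kΩ, R_upper = (1−x)·R_p = 17.42 kΩ.
R_L loads the lower segment: effective lower R = 5.674 kΩ.
Then V_out = V_supply · 5.674/(17.42 + 5.674) = 1.695 V.

V_out ≈ 1.69 V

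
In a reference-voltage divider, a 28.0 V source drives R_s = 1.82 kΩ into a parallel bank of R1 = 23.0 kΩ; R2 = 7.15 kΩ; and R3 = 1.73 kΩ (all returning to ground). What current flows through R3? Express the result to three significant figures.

I ≈ 6.78 mA

Parallel bank: R_p = 1/(1/23.0 + 1/7.15 + 1/1.73) = 1.313 kΩ.
V_A by voltage divider: V_A = 28.0 × 1.313/(1.82 + 1.313) = 11.74 V.
Branch current I = V_A/R3 = 11.74/1.73 = 6.784 mA.
(Equivalently: I_total = 8.936 mA, then current-divider fraction G_k/ΣG = 0.7592.)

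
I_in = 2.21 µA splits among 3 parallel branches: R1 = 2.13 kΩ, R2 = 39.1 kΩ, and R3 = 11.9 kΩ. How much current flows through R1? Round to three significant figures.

I ≈ 1.79 µA

Total conductance ΣG = 1/2.13 + 1/39.1 + 1/11.9 = 0.5791 (units of 1/kΩ).
Current divider: I(R1) = I_in · G_k/ΣG = 2.21 × (0.4695/0.5791) = 2.21 × 0.8107 = 1.792 µA.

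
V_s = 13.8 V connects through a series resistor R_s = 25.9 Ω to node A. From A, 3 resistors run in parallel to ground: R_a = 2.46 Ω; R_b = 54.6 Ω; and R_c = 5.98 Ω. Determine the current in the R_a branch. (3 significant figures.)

I ≈ 0.343 A

Equivalent of the parallel group: R_p = 1.689 Ω.
V_A = 13.8 × 1.689/27.59 = 0.8449 V.
I(R_a) = V_A / R_a = 0.8449/2.46 = 0.3434 A.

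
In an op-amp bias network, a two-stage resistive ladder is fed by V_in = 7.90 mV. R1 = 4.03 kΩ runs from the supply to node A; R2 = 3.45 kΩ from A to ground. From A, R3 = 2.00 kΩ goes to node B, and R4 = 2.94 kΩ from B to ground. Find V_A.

Node A sees R2 in parallel with the series input of stage 2, R3 + R4 = 4.940 kΩ.
Effective lower resistance at A: R2 ‖ 4.940 = 2.031 kΩ.
V_A = 7.90 × 2.031/(4.03 + 2.031) = 2.648 mV.

V_A ≈ 2.65 mV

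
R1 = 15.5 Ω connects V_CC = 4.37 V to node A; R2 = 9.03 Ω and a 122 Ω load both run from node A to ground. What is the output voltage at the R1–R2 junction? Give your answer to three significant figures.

V_out ≈ 1.54 V

The load sits in parallel with R2, giving an effective lower resistance R2' = R2·R_L/(R2+R_L) = 8.408 Ω.
Voltage divider with the loaded lower leg: V_out = 4.37 × 8.408/(15.5 + 8.408) = 4.37 × 0.3517 = 1.537 V.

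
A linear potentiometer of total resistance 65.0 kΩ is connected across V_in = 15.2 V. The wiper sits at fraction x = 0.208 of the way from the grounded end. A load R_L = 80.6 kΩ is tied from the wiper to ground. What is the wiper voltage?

The pot divides into 51.48 kΩ above the wiper and 13.52 kΩ below.
R_L loads the lower segment: effective lower R = 11.58 kΩ.
Loaded-divider output: V_out = 15.2 × 0.1836 = 2.791 V.

V_out ≈ 2.79 V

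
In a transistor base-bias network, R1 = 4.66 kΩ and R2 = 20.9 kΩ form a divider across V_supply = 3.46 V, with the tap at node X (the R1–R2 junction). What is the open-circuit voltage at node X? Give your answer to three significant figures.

V_th ≈ 2.83 V

Open-circuit (no load on X): V_th = V_supply · R2/(R1 + R2) = 3.46 × 20.9/(4.660 + 20.9) = 2.829 V.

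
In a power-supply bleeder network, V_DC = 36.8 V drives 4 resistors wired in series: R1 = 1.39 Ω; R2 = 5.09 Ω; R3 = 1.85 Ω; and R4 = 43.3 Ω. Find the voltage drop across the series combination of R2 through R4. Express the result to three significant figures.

V ≈ 35.8 V

Series total: ΣR = 1.39 + 5.09 + 1.85 + 43.3 = 51.63 Ω.
R_{R2..R4} = 5.09 + 1.85 + 43.3 = 50.24 Ω.
V = V_DC · R/ΣR = 36.8 × 0.9731 = 35.81 V.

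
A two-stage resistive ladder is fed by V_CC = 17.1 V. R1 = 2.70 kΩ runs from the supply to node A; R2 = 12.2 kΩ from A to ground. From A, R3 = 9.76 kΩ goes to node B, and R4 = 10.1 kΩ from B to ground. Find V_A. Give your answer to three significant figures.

Looking into the second stage from A: R3 + R4 = 19.86 kΩ appears in parallel with R2.
R2 ‖ (R3+R4) = 7.557 kΩ.
So V_A = 17.1 × 0.7368 = 12.60 V.

V_A ≈ 12.6 V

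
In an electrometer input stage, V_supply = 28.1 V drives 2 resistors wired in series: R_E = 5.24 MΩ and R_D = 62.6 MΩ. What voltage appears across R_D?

V ≈ 25.9 V

Series total: ΣR = 5.24 + 62.6 = 67.84 MΩ.
V = V_supply · R/ΣR = 28.1 × 0.9228 = 25.93 V.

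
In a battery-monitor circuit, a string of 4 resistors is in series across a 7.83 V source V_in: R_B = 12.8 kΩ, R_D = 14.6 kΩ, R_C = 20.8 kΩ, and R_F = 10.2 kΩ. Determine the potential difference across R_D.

Series total: ΣR = 12.8 + 14.6 + 20.8 + 10.2 = 58.40 kΩ.
Voltage divider: V = V_in · (14.60 / 58.40) = 7.83 × 0.2500 = 1.958 V.

V ≈ 1.96 V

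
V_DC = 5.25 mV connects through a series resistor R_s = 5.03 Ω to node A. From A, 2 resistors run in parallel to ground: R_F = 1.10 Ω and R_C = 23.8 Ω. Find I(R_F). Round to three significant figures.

Parallel bank: R_p = 1/(1/1.10 + 1/23.8) = 1.051 Ω.
Node voltage V_A = V_DC · R_p/(R_s + R_p) = 5.25 × 0.1729 = 0.9077 mV.
I(R_F) = V_A / R_F = 0.9077/1.10 = 0.8252 mA.
(Check via current divider: I_total = 0.8633 mA; share G_k/ΣG = 0.9558 → same result.)

I ≈ 0.825 mA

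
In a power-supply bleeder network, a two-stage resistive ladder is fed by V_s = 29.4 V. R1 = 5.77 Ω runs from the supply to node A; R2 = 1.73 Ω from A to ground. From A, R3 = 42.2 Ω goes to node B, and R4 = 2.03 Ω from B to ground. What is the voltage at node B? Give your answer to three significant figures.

V_B ≈ 0.302 V

Looking into the second stage from A: R3 + R4 = 44.23 Ω appears in parallel with R2.
R2 ‖ (R3+R4) = 1.665 Ω.
So V_A = 29.4 × 0.2239 = 6.583 V.
V_B = V_A × 0.04590 = 0.3022 V.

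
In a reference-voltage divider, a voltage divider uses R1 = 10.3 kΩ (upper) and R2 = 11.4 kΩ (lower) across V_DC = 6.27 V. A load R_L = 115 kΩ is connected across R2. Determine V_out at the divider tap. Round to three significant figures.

V_out ≈ 3.15 V

R2 ‖ R_L = (11.4 × 115)/(11.4 + 115) = 10.37 kΩ.
Then V_out = V_DC · R2'/(R1 + R2') = 6.27 × 10.37/20.67 = 3.146 V.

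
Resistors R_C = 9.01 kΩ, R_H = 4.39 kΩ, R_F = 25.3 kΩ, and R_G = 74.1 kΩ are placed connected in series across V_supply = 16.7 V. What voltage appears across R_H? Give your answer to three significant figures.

V ≈ 0.650 V

ΣR = 9.01 + 4.39 + 25.3 + 74.1 = 112.8 kΩ.
Voltage divider: V = V_supply · (4.390 / 112.8) = 16.7 × 0.03892 = 0.6499 V.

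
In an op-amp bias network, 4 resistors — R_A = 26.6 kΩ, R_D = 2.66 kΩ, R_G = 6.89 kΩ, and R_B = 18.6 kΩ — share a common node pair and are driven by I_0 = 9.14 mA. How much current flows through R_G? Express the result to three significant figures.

ΣG = 1/26.6 + 1/2.66 + 1/6.89 + 1/18.6 = 0.6124.
R_G takes the fraction G_k/ΣG = 0.1451/0.6124 = 0.2370, so I = 9.14 × 0.2370 = 2.166 mA.

I ≈ 2.17 mA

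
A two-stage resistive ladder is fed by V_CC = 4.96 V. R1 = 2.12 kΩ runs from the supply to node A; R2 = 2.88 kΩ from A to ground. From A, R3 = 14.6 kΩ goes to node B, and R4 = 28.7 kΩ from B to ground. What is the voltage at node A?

Node A sees R2 in parallel with the series input of stage 2, R3 + R4 = 43.30 kΩ.
R2 ‖ (R3+R4) = 2.700 kΩ.
V_A = 4.96 × 2.700/(2.12 + 2.700) = 2.779 V.

V_A ≈ 2.78 V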